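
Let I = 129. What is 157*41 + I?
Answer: 6566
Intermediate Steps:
157*41 + I = 157*41 + 129 = 6437 + 129 = 6566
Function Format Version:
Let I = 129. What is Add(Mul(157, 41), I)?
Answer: 6566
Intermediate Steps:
Add(Mul(157, 41), I) = Add(Mul(157, 41), 129) = Add(6437, 129) = 6566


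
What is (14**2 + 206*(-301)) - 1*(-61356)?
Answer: -454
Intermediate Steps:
(14**2 + 206*(-301)) - 1*(-61356) = (196 - 62006) + 61356 = -61810 + 61356 = -454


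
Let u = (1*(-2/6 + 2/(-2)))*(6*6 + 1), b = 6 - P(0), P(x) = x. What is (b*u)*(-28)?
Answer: 8288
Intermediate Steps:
b = 6 (b = 6 - 1*0 = 6 + 0 = 6)
u = -148/3 (u = (1*(-2*⅙ + 2*(-½)))*(36 + 1) = (1*(-⅓ - 1))*37 = (1*(-4/3))*37 = -4/3*37 = -148/3 ≈ -49.333)
(b*u)*(-28) = (6*(-148/3))*(-28) = -296*(-28) = 8288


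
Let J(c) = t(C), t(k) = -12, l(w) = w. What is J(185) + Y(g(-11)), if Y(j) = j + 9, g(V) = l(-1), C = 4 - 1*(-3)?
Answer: -4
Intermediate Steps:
C = 7 (C = 4 + 3 = 7)
g(V) = -1
Y(j) = 9 + j
J(c) = -12
J(185) + Y(g(-11)) = -12 + (9 - 1) = -12 + 8 = -4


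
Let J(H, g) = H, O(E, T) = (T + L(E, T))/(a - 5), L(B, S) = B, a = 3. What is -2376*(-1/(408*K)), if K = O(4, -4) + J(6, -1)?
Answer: 33/34 ≈ 0.97059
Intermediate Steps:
O(E, T) = -E/2 - T/2 (O(E, T) = (T + E)/(3 - 5) = (E + T)/(-2) = (E + T)*(-1/2) = -E/2 - T/2)
K = 6 (K = (-1/2*4 - 1/2*(-4)) + 6 = (-2 + 2) + 6 = 0 + 6 = 6)
-2376*(-1/(408*K)) = -2376/((-408*6)) = -2376/(-2448) = -2376*(-1/2448) = 33/34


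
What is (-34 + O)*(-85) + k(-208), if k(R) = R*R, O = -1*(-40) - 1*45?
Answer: 46579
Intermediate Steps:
O = -5 (O = 40 - 45 = -5)
k(R) = R²
(-34 + O)*(-85) + k(-208) = (-34 - 5)*(-85) + (-208)² = -39*(-85) + 43264 = 3315 + 43264 = 46579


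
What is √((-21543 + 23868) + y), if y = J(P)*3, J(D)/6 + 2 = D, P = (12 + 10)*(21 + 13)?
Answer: √15753 ≈ 125.51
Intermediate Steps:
P = 748 (P = 22*34 = 748)
J(D) = -12 + 6*D
y = 13428 (y = (-12 + 6*748)*3 = (-12 + 4488)*3 = 4476*3 = 13428)
√((-21543 + 23868) + y) = √((-21543 + 23868) + 13428) = √(2325 + 13428) = √15753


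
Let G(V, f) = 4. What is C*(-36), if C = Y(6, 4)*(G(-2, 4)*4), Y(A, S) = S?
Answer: -2304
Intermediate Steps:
C = 64 (C = 4*(4*4) = 4*16 = 64)
C*(-36) = 64*(-36) = -2304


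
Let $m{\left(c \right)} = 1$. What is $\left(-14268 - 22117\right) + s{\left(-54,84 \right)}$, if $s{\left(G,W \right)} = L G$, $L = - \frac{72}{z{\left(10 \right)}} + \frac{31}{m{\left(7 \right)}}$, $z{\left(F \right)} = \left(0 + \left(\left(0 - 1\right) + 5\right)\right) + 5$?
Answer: $-37627$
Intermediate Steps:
$z{\left(F \right)} = 9$ ($z{\left(F \right)} = \left(0 + \left(-1 + 5\right)\right) + 5 = \left(0 + 4\right) + 5 = 4 + 5 = 9$)
$L = 23$ ($L = - \frac{72}{9} + \frac{31}{1} = \left(-72\right) \frac{1}{9} + 31 \cdot 1 = -8 + 31 = 23$)
$s{\left(G,W \right)} = 23 G$
$\left(-14268 - 22117\right) + s{\left(-54,84 \right)} = \left(-14268 - 22117\right) + 23 \left(-54\right) = -36385 - 1242 = -37627$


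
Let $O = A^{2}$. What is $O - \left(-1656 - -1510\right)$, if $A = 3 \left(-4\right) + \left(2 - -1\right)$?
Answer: $227$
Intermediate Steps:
$A = -9$ ($A = -12 + \left(2 + 1\right) = -12 + 3 = -9$)
$O = 81$ ($O = \left(-9\right)^{2} = 81$)
$O - \left(-1656 - -1510\right) = 81 - \left(-1656 - -1510\right) = 81 - \left(-1656 + 1510\right) = 81 - -146 = 81 + 146 = 227$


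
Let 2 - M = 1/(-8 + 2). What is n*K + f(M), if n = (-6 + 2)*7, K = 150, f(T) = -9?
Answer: -4209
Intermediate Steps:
M = 13/6 (M = 2 - 1/(-8 + 2) = 2 - 1/(-6) = 2 - 1*(-1/6) = 2 + 1/6 = 13/6 ≈ 2.1667)
n = -28 (n = -4*7 = -28)
n*K + f(M) = -28*150 - 9 = -4200 - 9 = -4209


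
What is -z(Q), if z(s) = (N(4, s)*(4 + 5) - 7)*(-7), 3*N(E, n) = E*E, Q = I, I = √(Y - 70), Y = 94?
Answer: 287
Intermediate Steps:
I = 2*√6 (I = √(94 - 70) = √24 = 2*√6 ≈ 4.8990)
Q = 2*√6 ≈ 4.8990
N(E, n) = E²/3 (N(E, n) = (E*E)/3 = E²/3)
z(s) = -287 (z(s) = (((⅓)*4²)*(4 + 5) - 7)*(-7) = (((⅓)*16)*9 - 7)*(-7) = ((16/3)*9 - 7)*(-7) = (48 - 7)*(-7) = 41*(-7) = -287)
-z(Q) = -1*(-287) = 287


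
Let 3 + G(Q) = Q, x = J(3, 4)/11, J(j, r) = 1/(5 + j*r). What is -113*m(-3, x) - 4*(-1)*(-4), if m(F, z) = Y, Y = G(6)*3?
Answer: -1033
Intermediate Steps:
x = 1/187 (x = 1/((5 + 3*4)*11) = (1/11)/(5 + 12) = (1/11)/17 = (1/17)*(1/11) = 1/187 ≈ 0.0053476)
G(Q) = -3 + Q
Y = 9 (Y = (-3 + 6)*3 = 3*3 = 9)
m(F, z) = 9
-113*m(-3, x) - 4*(-1)*(-4) = -113*9 - 4*(-1)*(-4) = -1017 + 4*(-4) = -1017 - 16 = -1033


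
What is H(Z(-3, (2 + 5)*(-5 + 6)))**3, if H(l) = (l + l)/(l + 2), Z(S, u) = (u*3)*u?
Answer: 25412184/3307949 ≈ 7.6822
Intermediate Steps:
Z(S, u) = 3*u**2 (Z(S, u) = (3*u)*u = 3*u**2)
H(l) = 2*l/(2 + l) (H(l) = (2*l)/(2 + l) = 2*l/(2 + l))
H(Z(-3, (2 + 5)*(-5 + 6)))**3 = (2*(3*((2 + 5)*(-5 + 6))**2)/(2 + 3*((2 + 5)*(-5 + 6))**2))**3 = (2*(3*(7*1)**2)/(2 + 3*(7*1)**2))**3 = (2*(3*7**2)/(2 + 3*7**2))**3 = (2*(3*49)/(2 + 3*49))**3 = (2*147/(2 + 147))**3 = (2*147/149)**3 = (2*147*(1/149))**3 = (294/149)**3 = 25412184/3307949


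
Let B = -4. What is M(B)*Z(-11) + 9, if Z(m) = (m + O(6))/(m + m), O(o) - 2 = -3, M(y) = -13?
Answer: 21/11 ≈ 1.9091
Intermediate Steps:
O(o) = -1 (O(o) = 2 - 3 = -1)
Z(m) = (-1 + m)/(2*m) (Z(m) = (m - 1)/(m + m) = (-1 + m)/((2*m)) = (-1 + m)*(1/(2*m)) = (-1 + m)/(2*m))
M(B)*Z(-11) + 9 = -13*(-1 - 11)/(2*(-11)) + 9 = -13*(-1)*(-12)/(2*11) + 9 = -13*6/11 + 9 = -78/11 + 9 = 21/11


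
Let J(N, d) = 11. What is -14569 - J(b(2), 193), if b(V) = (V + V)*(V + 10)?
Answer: -14580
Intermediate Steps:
b(V) = 2*V*(10 + V) (b(V) = (2*V)*(10 + V) = 2*V*(10 + V))
-14569 - J(b(2), 193) = -14569 - 1*11 = -14569 - 11 = -14580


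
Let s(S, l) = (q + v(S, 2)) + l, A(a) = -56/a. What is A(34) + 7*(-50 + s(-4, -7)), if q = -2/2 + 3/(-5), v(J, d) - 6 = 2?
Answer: -30247/85 ≈ -355.85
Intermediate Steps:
v(J, d) = 8 (v(J, d) = 6 + 2 = 8)
q = -8/5 (q = -2*½ + 3*(-⅕) = -1 - ⅗ = -8/5 ≈ -1.6000)
s(S, l) = 32/5 + l (s(S, l) = (-8/5 + 8) + l = 32/5 + l)
A(34) + 7*(-50 + s(-4, -7)) = -56/34 + 7*(-50 + (32/5 - 7)) = -56*1/34 + 7*(-50 - ⅗) = -28/17 + 7*(-253/5) = -28/17 - 1771/5 = -30247/85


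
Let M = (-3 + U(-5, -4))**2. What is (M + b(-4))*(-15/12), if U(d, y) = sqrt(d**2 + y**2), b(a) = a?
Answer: -115/2 + 15*sqrt(41)/2 ≈ -9.4766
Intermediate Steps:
M = (-3 + sqrt(41))**2 (M = (-3 + sqrt((-5)**2 + (-4)**2))**2 = (-3 + sqrt(25 + 16))**2 = (-3 + sqrt(41))**2 ≈ 11.581)
(M + b(-4))*(-15/12) = ((3 - sqrt(41))**2 - 4)*(-15/12) = (-4 + (3 - sqrt(41))**2)*(-15*1/12) = (-4 + (3 - sqrt(41))**2)*(-5/4) = 5 - 5*(3 - sqrt(41))**2/4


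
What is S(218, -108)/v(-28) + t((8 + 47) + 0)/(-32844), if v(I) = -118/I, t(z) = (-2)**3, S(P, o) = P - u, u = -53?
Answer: 31152652/484449 ≈ 64.305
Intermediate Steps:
S(P, o) = 53 + P (S(P, o) = P - 1*(-53) = P + 53 = 53 + P)
t(z) = -8
S(218, -108)/v(-28) + t((8 + 47) + 0)/(-32844) = (53 + 218)/((-118/(-28))) - 8/(-32844) = 271/((-118*(-1/28))) - 8*(-1/32844) = 271/(59/14) + 2/8211 = 271*(14/59) + 2/8211 = 3794/59 + 2/8211 = 31152652/484449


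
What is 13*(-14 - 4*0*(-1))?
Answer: -182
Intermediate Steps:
13*(-14 - 4*0*(-1)) = 13*(-14 + 0*(-1)) = 13*(-14 + 0) = 13*(-14) = -182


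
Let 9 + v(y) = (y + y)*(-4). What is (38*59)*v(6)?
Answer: -127794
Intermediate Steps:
v(y) = -9 - 8*y (v(y) = -9 + (y + y)*(-4) = -9 + (2*y)*(-4) = -9 - 8*y)
(38*59)*v(6) = (38*59)*(-9 - 8*6) = 2242*(-9 - 48) = 2242*(-57) = -127794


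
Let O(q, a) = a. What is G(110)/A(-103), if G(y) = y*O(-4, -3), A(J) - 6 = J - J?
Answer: -55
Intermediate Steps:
A(J) = 6 (A(J) = 6 + (J - J) = 6 + 0 = 6)
G(y) = -3*y (G(y) = y*(-3) = -3*y)
G(110)/A(-103) = -3*110/6 = -330*⅙ = -55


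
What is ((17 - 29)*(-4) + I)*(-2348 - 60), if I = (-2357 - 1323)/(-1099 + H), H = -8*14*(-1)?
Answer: -17563264/141 ≈ -1.2456e+5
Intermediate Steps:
H = 112 (H = -112*(-1) = 112)
I = 3680/987 (I = (-2357 - 1323)/(-1099 + 112) = -3680/(-987) = -3680*(-1/987) = 3680/987 ≈ 3.7285)
((17 - 29)*(-4) + I)*(-2348 - 60) = ((17 - 29)*(-4) + 3680/987)*(-2348 - 60) = (-12*(-4) + 3680/987)*(-2408) = (48 + 3680/987)*(-2408) = (51056/987)*(-2408) = -17563264/141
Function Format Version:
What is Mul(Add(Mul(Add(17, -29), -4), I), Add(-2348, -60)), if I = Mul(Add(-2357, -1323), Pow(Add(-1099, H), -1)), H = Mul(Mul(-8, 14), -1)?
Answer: Rational(-17563264, 141) ≈ -1.2456e+5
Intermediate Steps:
H = 112 (H = Mul(-112, -1) = 112)
I = Rational(3680, 987) (I = Mul(Add(-2357, -1323), Pow(Add(-1099, 112), -1)) = Mul(-3680, Pow(-987, -1)) = Mul(-3680, Rational(-1, 987)) = Rational(3680, 987) ≈ 3.7285)
Mul(Add(Mul(Add(17, -29), -4), I), Add(-2348, -60)) = Mul(Add(Mul(Add(17, -29), -4), Rational(3680, 987)), Add(-2348, -60)) = Mul(Add(Mul(-12, -4), Rational(3680, 987)), -2408) = Mul(Add(48, Rational(3680, 987)), -2408) = Mul(Rational(51056, 987), -2408) = Rational(-17563264, 141)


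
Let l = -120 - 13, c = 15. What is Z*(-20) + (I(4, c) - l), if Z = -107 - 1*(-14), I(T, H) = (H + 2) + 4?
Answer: 2014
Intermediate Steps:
I(T, H) = 6 + H (I(T, H) = (2 + H) + 4 = 6 + H)
l = -133 (l = -120 - 1*13 = -120 - 13 = -133)
Z = -93 (Z = -107 + 14 = -93)
Z*(-20) + (I(4, c) - l) = -93*(-20) + ((6 + 15) - 1*(-133)) = 1860 + (21 + 133) = 1860 + 154 = 2014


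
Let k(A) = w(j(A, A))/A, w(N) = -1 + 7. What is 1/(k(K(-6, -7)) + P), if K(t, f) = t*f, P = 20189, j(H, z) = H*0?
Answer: 7/141324 ≈ 4.9532e-5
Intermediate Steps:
j(H, z) = 0
K(t, f) = f*t
w(N) = 6
k(A) = 6/A
1/(k(K(-6, -7)) + P) = 1/(6/((-7*(-6))) + 20189) = 1/(6/42 + 20189) = 1/(6*(1/42) + 20189) = 1/(1/7 + 20189) = 1/(141324/7) = 7/141324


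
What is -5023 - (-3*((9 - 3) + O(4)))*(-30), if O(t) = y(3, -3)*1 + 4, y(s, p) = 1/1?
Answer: -6013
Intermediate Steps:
y(s, p) = 1
O(t) = 5 (O(t) = 1*1 + 4 = 1 + 4 = 5)
-5023 - (-3*((9 - 3) + O(4)))*(-30) = -5023 - (-3*((9 - 3) + 5))*(-30) = -5023 - (-3*(6 + 5))*(-30) = -5023 - (-3*11)*(-30) = -5023 - (-33)*(-30) = -5023 - 1*990 = -5023 - 990 = -6013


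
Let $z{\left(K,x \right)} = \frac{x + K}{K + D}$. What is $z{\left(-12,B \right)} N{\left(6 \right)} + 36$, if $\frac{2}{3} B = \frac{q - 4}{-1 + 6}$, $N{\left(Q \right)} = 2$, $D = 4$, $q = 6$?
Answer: $\frac{777}{20} \approx 38.85$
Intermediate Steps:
$B = \frac{3}{5}$ ($B = \frac{3 \frac{6 - 4}{-1 + 6}}{2} = \frac{3 \cdot \frac{2}{5}}{2} = \frac{3 \cdot 2 \cdot \frac{1}{5}}{2} = \frac{3}{2} \cdot \frac{2}{5} = \frac{3}{5} \approx 0.6$)
$z{\left(K,x \right)} = \frac{K + x}{4 + K}$ ($z{\left(K,x \right)} = \frac{x + K}{K + 4} = \frac{K + x}{4 + K}$)
$z{\left(-12,B \right)} N{\left(6 \right)} + 36 = \frac{-12 + \frac{3}{5}}{4 - 12} \cdot 2 + 36 = \frac{1}{-8} \left(- \frac{57}{5}\right) 2 + 36 = \left(- \frac{1}{8}\right) \left(- \frac{57}{5}\right) 2 + 36 = \frac{57}{40} \cdot 2 + 36 = \frac{57}{20} + 36 = \frac{777}{20}$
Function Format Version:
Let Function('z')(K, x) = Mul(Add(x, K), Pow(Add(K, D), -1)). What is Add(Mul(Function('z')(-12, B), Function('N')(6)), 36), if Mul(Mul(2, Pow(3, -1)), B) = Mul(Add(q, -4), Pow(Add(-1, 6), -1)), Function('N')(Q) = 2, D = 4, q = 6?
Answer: Rational(777, 20) ≈ 38.850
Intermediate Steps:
B = Rational(3, 5) (B = Mul(Rational(3, 2), Mul(Add(6, -4), Pow(Add(-1, 6), -1))) = Mul(Rational(3, 2), Mul(2, Pow(5, -1))) = Mul(Rational(3, 2), Mul(2, Rational(1, 5))) = Mul(Rational(3, 2), Rational(2, 5)) = Rational(3, 5) ≈ 0.60000)
Function('z')(K, x) = Mul(Pow(Add(4, K), -1), Add(K, x)) (Function('z')(K, x) = Mul(Add(x, K), Pow(Add(K, 4), -1)) = Mul(Add(K, x), Pow(Add(4, K), -1)) = Mul(Pow(Add(4, K), -1), Add(K, x)))
Add(Mul(Function('z')(-12, B), Function('N')(6)), 36) = Add(Mul(Mul(Pow(Add(4, -12), -1), Add(-12, Rational(3, 5))), 2), 36) = Add(Mul(Mul(Pow(-8, -1), Rational(-57, 5)), 2), 36) = Add(Mul(Mul(Rational(-1, 8), Rational(-57, 5)), 2), 36) = Add(Mul(Rational(57, 40), 2), 36) = Add(Rational(57, 20), 36) = Rational(777, 20)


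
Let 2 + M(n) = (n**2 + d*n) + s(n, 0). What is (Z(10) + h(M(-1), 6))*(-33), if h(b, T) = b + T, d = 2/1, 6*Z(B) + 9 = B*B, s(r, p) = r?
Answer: -1133/2 ≈ -566.50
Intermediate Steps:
Z(B) = -3/2 + B**2/6 (Z(B) = -3/2 + (B*B)/6 = -3/2 + B**2/6)
d = 2 (d = 2*1 = 2)
M(n) = -2 + n**2 + 3*n (M(n) = -2 + ((n**2 + 2*n) + n) = -2 + (n**2 + 3*n) = -2 + n**2 + 3*n)
h(b, T) = T + b
(Z(10) + h(M(-1), 6))*(-33) = ((-3/2 + (1/6)*10**2) + (6 + (-2 + (-1)**2 + 3*(-1))))*(-33) = ((-3/2 + (1/6)*100) + (6 + (-2 + 1 - 3)))*(-33) = ((-3/2 + 50/3) + (6 - 4))*(-33) = (91/6 + 2)*(-33) = (103/6)*(-33) = -1133/2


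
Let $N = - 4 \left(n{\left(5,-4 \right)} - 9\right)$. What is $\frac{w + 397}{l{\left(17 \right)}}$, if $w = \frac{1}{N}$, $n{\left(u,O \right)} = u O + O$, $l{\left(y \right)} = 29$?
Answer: $\frac{52405}{3828} \approx 13.69$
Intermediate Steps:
$n{\left(u,O \right)} = O + O u$ ($n{\left(u,O \right)} = O u + O = O + O u$)
$N = 132$ ($N = - 4 \left(- 4 \left(1 + 5\right) - 9\right) = - 4 \left(\left(-4\right) 6 - 9\right) = - 4 \left(-24 - 9\right) = \left(-4\right) \left(-33\right) = 132$)
$w = \frac{1}{132} \approx 0.0075758$
$\frac{w + 397}{l{\left(17 \right)}} = \frac{\frac{1}{132} + 397}{29} = \frac{52405}{132} \cdot \frac{1}{29} = \frac{52405}{3828}$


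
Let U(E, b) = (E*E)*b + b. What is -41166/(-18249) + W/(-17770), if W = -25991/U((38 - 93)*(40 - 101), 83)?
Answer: 227807502629813773/100987686746495780 ≈ 2.2558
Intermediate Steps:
U(E, b) = b + b*E**2 (U(E, b) = E**2*b + b = b*E**2 + b = b + b*E**2)
W = -25991/934250158 (W = -25991*1/(83*(1 + ((38 - 93)*(40 - 101))**2)) = -25991*1/(83*(1 + (-55*(-61))**2)) = -25991*1/(83*(1 + 3355**2)) = -25991*1/(83*(1 + 11256025)) = -25991/(83*11256026) = -25991/934250158 ≈ -2.7820e-5)
-41166/(-18249) + W/(-17770) = -41166/(-18249) - 25991/934250158/(-17770) = -41166*(-1/18249) - 25991/934250158*(-1/17770) = 13722/6083 + 25991/16601625307660 = 227807502629813773/100987686746495780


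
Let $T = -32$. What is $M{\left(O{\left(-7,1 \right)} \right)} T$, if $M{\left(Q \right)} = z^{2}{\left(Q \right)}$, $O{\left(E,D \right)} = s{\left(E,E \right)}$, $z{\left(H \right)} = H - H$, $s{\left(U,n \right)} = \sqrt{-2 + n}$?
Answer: $0$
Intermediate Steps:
$z{\left(H \right)} = 0$
$O{\left(E,D \right)} = \sqrt{-2 + E}$
$M{\left(Q \right)} = 0$ ($M{\left(Q \right)} = 0^{2} = 0$)
$M{\left(O{\left(-7,1 \right)} \right)} T = 0 \left(-32\right) = 0$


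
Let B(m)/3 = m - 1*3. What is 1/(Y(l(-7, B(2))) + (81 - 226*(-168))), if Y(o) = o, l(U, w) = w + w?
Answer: 1/38043 ≈ 2.6286e-5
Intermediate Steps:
B(m) = -9 + 3*m (B(m) = 3*(m - 1*3) = 3*(m - 3) = 3*(-3 + m) = -9 + 3*m)
l(U, w) = 2*w
1/(Y(l(-7, B(2))) + (81 - 226*(-168))) = 1/(2*(-9 + 3*2) + (81 - 226*(-168))) = 1/(2*(-9 + 6) + (81 + 37968)) = 1/(2*(-3) + 38049) = 1/(-6 + 38049) = 1/38043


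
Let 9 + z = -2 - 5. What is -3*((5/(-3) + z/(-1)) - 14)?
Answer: -1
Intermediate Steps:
z = -16 (z = -9 + (-2 - 5) = -9 - 7 = -16)
-3*((5/(-3) + z/(-1)) - 14) = -3*((5/(-3) - 16/(-1)) - 14) = -3*((5*(-⅓) - 16*(-1)) - 14) = -3*((-5/3 + 16) - 14) = -3*(43/3 - 14) = -3*⅓ = -1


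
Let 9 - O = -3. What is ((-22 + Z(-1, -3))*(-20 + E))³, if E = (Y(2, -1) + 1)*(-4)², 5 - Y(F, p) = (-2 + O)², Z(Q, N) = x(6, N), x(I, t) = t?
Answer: 55306341000000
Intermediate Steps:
O = 12 (O = 9 - 1*(-3) = 9 + 3 = 12)
Z(Q, N) = N
Y(F, p) = -95 (Y(F, p) = 5 - (-2 + 12)² = 5 - 1*10² = 5 - 1*100 = 5 - 100 = -95)
E = -1504 (E = (-95 + 1)*(-4)² = -94*16 = -1504)
((-22 + Z(-1, -3))*(-20 + E))³ = ((-22 - 3)*(-20 - 1504))³ = (-25*(-1524))³ = 38100³ = 55306341000000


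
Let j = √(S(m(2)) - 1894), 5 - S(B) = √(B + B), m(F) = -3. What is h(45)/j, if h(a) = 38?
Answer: 38/√(-1889 - I*√6) ≈ 0.00056687 + 0.87431*I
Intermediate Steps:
S(B) = 5 - √2*√B (S(B) = 5 - √(B + B) = 5 - √(2*B) = 5 - √2*√B)
j = √(-1889 - I*√6) (j = √((5 - √2*√(-3)) - 1894) = √((5 - √2*I*√3) - 1894) = √((5 - I*√6) - 1894) = √(-1889 - I*√6) ≈ 0.0282 - 43.463*I)
h(45)/j = 38/(√(-1889 - I*√6)) = 38/√(-1889 - I*√6)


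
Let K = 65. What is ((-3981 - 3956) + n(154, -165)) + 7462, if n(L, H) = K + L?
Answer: -256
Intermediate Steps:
n(L, H) = 65 + L
((-3981 - 3956) + n(154, -165)) + 7462 = ((-3981 - 3956) + (65 + 154)) + 7462 = (-7937 + 219) + 7462 = -7718 + 7462 = -256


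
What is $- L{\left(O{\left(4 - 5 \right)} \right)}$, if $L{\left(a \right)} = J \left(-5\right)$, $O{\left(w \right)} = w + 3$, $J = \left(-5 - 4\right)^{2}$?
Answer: $405$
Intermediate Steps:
$J = 81$ ($J = \left(-9\right)^{2} = 81$)
$O{\left(w \right)} = 3 + w$
$L{\left(a \right)} = -405$ ($L{\left(a \right)} = 81 \left(-5\right) = -405$)
$- L{\left(O{\left(4 - 5 \right)} \right)} = \left(-1\right) \left(-405\right) = 405$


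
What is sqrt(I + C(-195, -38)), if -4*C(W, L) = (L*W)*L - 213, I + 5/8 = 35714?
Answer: sqrt(1698586)/4 ≈ 325.82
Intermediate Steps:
I = 285707/8 (I = -5/8 + 35714 = 285707/8 ≈ 35713.)
C(W, L) = 213/4 - W*L**2/4 (C(W, L) = -((L*W)*L - 213)/4 = -(W*L**2 - 213)/4 = -(-213 + W*L**2)/4 = 213/4 - W*L**2/4)
sqrt(I + C(-195, -38)) = sqrt(285707/8 + (213/4 - 1/4*(-195)*(-38)**2)) = sqrt(285707/8 + (213/4 - 1/4*(-195)*1444)) = sqrt(285707/8 + (213/4 + 70395)) = sqrt(285707/8 + 281793/4) = sqrt(849293/8) = sqrt(1698586)/4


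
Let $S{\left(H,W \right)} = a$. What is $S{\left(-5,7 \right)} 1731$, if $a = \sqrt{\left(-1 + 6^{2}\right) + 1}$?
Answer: $10386$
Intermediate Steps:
$a = 6$ ($a = \sqrt{\left(-1 + 36\right) + 1} = \sqrt{35 + 1} = \sqrt{36} = 6$)
$S{\left(H,W \right)} = 6$
$S{\left(-5,7 \right)} 1731 = 6 \cdot 1731 = 10386$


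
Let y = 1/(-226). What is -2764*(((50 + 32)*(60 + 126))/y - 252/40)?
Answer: 47636963706/5 ≈ 9.5274e+9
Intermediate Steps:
y = -1/226 ≈ -0.0044248
-2764*(((50 + 32)*(60 + 126))/y - 252/40) = -2764*(((50 + 32)*(60 + 126))/(-1/226) - 252/40) = -2764*((82*186)*(-226) - 252*1/40) = -2764*(15252*(-226) - 63/10) = -2764*(-3446952 - 63/10) = -2764*(-34469583/10) = 47636963706/5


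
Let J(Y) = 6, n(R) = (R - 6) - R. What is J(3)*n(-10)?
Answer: -36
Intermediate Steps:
n(R) = -6 (n(R) = (-6 + R) - R = -6)
J(3)*n(-10) = 6*(-6) = -36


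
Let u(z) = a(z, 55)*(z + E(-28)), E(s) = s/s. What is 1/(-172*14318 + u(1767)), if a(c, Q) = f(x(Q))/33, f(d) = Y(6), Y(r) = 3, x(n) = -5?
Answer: -11/27087888 ≈ -4.0609e-7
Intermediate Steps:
f(d) = 3
E(s) = 1
a(c, Q) = 1/11 (a(c, Q) = 3/33 = 3*(1/33) = 1/11)
u(z) = 1/11 + z/11 (u(z) = (z + 1)/11 = (1 + z)/11 = 1/11 + z/11)
1/(-172*14318 + u(1767)) = 1/(-172*14318 + (1/11 + (1/11)*1767)) = 1/(-2462696 + (1/11 + 1767/11)) = 1/(-2462696 + 1768/11) = 1/(-27087888/11) = -11/27087888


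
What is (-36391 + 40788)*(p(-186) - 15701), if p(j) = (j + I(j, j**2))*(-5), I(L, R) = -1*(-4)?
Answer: -65036027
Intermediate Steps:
I(L, R) = 4
p(j) = -20 - 5*j (p(j) = (j + 4)*(-5) = (4 + j)*(-5) = -20 - 5*j)
(-36391 + 40788)*(p(-186) - 15701) = (-36391 + 40788)*((-20 - 5*(-186)) - 15701) = 4397*((-20 + 930) - 15701) = 4397*(910 - 15701) = 4397*(-14791) = -65036027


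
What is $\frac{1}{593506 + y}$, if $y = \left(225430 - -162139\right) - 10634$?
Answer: $\frac{1}{970441} \approx 1.0305 \cdot 10^{-6}$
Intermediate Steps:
$y = 376935$ ($y = \left(225430 + 162139\right) - 10634 = 387569 - 10634 = 376935$)
$\frac{1}{593506 + y} = \frac{1}{593506 + 376935} = \frac{1}{970441}$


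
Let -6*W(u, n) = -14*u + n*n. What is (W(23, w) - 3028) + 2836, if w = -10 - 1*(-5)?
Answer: -285/2 ≈ -142.50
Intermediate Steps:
w = -5 (w = -10 + 5 = -5)
W(u, n) = -n**2/6 + 7*u/3 (W(u, n) = -(-14*u + n*n)/6 = -(-14*u + n**2)/6 = -(n**2 - 14*u)/6 = -n**2/6 + 7*u/3)
(W(23, w) - 3028) + 2836 = ((-1/6*(-5)**2 + (7/3)*23) - 3028) + 2836 = ((-1/6*25 + 161/3) - 3028) + 2836 = ((-25/6 + 161/3) - 3028) + 2836 = (99/2 - 3028) + 2836 = -5957/2 + 2836 = -285/2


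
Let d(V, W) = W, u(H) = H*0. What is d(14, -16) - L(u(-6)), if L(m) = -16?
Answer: 0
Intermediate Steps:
u(H) = 0
d(14, -16) - L(u(-6)) = -16 - 1*(-16) = -16 + 16 = 0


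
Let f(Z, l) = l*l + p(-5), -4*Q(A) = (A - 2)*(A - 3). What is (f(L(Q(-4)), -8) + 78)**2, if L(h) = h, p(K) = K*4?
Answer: 14884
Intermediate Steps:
p(K) = 4*K
Q(A) = -(-3 + A)*(-2 + A)/4 (Q(A) = -(A - 2)*(A - 3)/4 = -(-2 + A)*(-3 + A)/4 = -(-3 + A)*(-2 + A)/4)
f(Z, l) = -20 + l**2 (f(Z, l) = l*l + 4*(-5) = l**2 - 20 = -20 + l**2)
(f(L(Q(-4)), -8) + 78)**2 = ((-20 + (-8)**2) + 78)**2 = ((-20 + 64) + 78)**2 = (44 + 78)**2 = 122**2 = 14884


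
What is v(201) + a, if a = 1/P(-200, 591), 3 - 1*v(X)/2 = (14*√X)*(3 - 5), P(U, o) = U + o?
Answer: 2347/391 + 56*√201 ≈ 799.94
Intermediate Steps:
v(X) = 6 + 56*√X (v(X) = 6 - 2*14*√X*(3 - 5) = 6 - 2*14*√X*(-2) = 6 - (-56)*√X = 6 + 56*√X)
a = 1/391 (a = 1/(-200 + 591) = 1/391 ≈ 0.0025575)
v(201) + a = (6 + 56*√201) + 1/391 = 2347/391 + 56*√201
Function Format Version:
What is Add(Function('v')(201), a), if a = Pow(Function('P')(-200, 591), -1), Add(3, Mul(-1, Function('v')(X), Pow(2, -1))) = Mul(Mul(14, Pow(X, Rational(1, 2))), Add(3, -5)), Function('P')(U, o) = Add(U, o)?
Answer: Add(Rational(2347, 391), Mul(56, Pow(201, Rational(1, 2)))) ≈ 799.94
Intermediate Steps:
Function('v')(X) = Add(6, Mul(56, Pow(X, Rational(1, 2)))) (Function('v')(X) = Add(6, Mul(-2, Mul(Mul(14, Pow(X, Rational(1, 2))), Add(3, -5)))) = Add(6, Mul(-2, Mul(Mul(14, Pow(X, Rational(1, 2))), -2))) = Add(6, Mul(-2, Mul(-28, Pow(X, Rational(1, 2))))) = Add(6, Mul(56, Pow(X, Rational(1, 2)))))
a = Rational(1, 391) (a = Pow(Add(-200, 591), -1) = Pow(391, -1) = Rational(1, 391) ≈ 0.0025575)
Add(Function('v')(201), a) = Add(Add(6, Mul(56, Pow(201, Rational(1, 2)))), Rational(1, 391)) = Add(Rational(2347, 391), Mul(56, Pow(201, Rational(1, 2))))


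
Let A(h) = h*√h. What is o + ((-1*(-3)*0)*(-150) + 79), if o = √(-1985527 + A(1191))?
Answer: 79 + √(-1985527 + 1191*√1191) ≈ 79.0 + 1394.4*I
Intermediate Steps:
A(h) = h^(3/2)
o = √(-1985527 + 1191*√1191) (o = √(-1985527 + 1191^(3/2)) = √(-1985527 + 1191*√1191) ≈ 1394.4*I)
o + ((-1*(-3)*0)*(-150) + 79) = √(-1985527 + 1191*√1191) + ((-1*(-3)*0)*(-150) + 79) = √(-1985527 + 1191*√1191) + ((3*0)*(-150) + 79) = √(-1985527 + 1191*√1191) + (0*(-150) + 79) = √(-1985527 + 1191*√1191) + (0 + 79) = √(-1985527 + 1191*√1191) + 79 = 79 + √(-1985527 + 1191*√1191)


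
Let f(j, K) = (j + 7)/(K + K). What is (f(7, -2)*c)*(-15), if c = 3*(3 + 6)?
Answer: 2835/2 ≈ 1417.5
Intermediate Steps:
f(j, K) = (7 + j)/(2*K) (f(j, K) = (7 + j)/((2*K)) = (7 + j)*(1/(2*K)) = (7 + j)/(2*K))
c = 27 (c = 3*9 = 27)
(f(7, -2)*c)*(-15) = (((1/2)*(7 + 7)/(-2))*27)*(-15) = (((1/2)*(-1/2)*14)*27)*(-15) = -7/2*27*(-15) = -189/2*(-15) = 2835/2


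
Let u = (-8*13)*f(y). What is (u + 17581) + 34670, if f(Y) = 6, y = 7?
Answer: 51627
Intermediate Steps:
u = -624 (u = -8*13*6 = -104*6 = -624)
(u + 17581) + 34670 = (-624 + 17581) + 34670 = 16957 + 34670 = 51627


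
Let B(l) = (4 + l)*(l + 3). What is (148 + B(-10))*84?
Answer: 15960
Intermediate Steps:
B(l) = (3 + l)*(4 + l) (B(l) = (4 + l)*(3 + l) = (3 + l)*(4 + l))
(148 + B(-10))*84 = (148 + (12 + (-10)² + 7*(-10)))*84 = (148 + (12 + 100 - 70))*84 = (148 + 42)*84 = 190*84 = 15960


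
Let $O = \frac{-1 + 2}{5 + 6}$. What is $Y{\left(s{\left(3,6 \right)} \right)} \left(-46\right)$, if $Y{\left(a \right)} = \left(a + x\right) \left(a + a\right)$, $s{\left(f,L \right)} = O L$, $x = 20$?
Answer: $- \frac{124752}{121} \approx -1031.0$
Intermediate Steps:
$O = \frac{1}{11}$ ($O = 1 \cdot \frac{1}{11} = \frac{1}{11} \approx 0.090909$)
$s{\left(f,L \right)} = \frac{L}{11}$
$Y{\left(a \right)} = 2 a \left(20 + a\right)$ ($Y{\left(a \right)} = \left(a + 20\right) \left(a + a\right) = \left(20 + a\right) 2 a = 2 a \left(20 + a\right)$)
$Y{\left(s{\left(3,6 \right)} \right)} \left(-46\right) = 2 \cdot \frac{1}{11} \cdot 6 \left(20 + \frac{1}{11} \cdot 6\right) \left(-46\right) = 2 \cdot \frac{6}{11} \left(20 + \frac{6}{11}\right) \left(-46\right) = 2 \cdot \frac{6}{11} \cdot \frac{226}{11} \left(-46\right) = \frac{2712}{121} \left(-46\right) = - \frac{124752}{121}$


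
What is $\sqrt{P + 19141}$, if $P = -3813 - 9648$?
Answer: $4 \sqrt{355} \approx 75.366$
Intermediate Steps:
$P = -13461$ ($P = -3813 - 9648 = -13461$)
$\sqrt{P + 19141} = \sqrt{-13461 + 19141} = \sqrt{5680} = 4 \sqrt{355}$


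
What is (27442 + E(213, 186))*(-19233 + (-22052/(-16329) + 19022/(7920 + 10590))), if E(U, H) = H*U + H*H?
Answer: -32826142298884704/16791655 ≈ -1.9549e+9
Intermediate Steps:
E(U, H) = H² + H*U (E(U, H) = H*U + H² = H² + H*U)
(27442 + E(213, 186))*(-19233 + (-22052/(-16329) + 19022/(7920 + 10590))) = (27442 + 186*(186 + 213))*(-19233 + (-22052/(-16329) + 19022/(7920 + 10590))) = (27442 + 186*399)*(-19233 + (-22052*(-1/16329) + 19022/18510)) = (27442 + 74214)*(-19233 + (22052/16329 + 19022*(1/18510))) = 101656*(-19233 + (22052/16329 + 9511/9255)) = 101656*(-19233 + 39932931/16791655) = 101656*(-322913967684/16791655) = -32826142298884704/16791655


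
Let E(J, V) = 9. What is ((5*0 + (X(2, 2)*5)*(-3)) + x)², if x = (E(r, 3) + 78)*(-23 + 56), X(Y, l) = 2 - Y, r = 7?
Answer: 8242641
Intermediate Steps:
x = 2871 (x = (9 + 78)*(-23 + 56) = 87*33 = 2871)
((5*0 + (X(2, 2)*5)*(-3)) + x)² = ((5*0 + ((2 - 1*2)*5)*(-3)) + 2871)² = ((0 + ((2 - 2)*5)*(-3)) + 2871)² = ((0 + (0*5)*(-3)) + 2871)² = ((0 + 0*(-3)) + 2871)² = ((0 + 0) + 2871)² = (0 + 2871)² = 2871² = 8242641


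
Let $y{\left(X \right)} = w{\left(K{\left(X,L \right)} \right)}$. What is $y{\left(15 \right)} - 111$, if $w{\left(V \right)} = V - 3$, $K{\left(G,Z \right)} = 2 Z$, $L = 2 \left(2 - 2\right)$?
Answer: $-114$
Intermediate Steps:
$L = 0$ ($L = 2 \cdot 0 = 0$)
$w{\left(V \right)} = -3 + V$
$y{\left(X \right)} = -3$ ($y{\left(X \right)} = -3 + 2 \cdot 0 = -3 + 0 = -3$)
$y{\left(15 \right)} - 111 = -3 - 111 = -114$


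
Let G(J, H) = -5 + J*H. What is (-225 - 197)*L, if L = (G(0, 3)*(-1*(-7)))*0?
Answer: 0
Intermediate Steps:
G(J, H) = -5 + H*J
L = 0 (L = ((-5 + 3*0)*(-1*(-7)))*0 = ((-5 + 0)*7)*0 = -5*7*0 = -35*0 = 0)
(-225 - 197)*L = (-225 - 197)*0 = -422*0 = 0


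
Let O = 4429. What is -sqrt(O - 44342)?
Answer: -I*sqrt(39913) ≈ -199.78*I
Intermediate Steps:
-sqrt(O - 44342) = -sqrt(4429 - 44342) = -sqrt(-39913) = -I*sqrt(39913)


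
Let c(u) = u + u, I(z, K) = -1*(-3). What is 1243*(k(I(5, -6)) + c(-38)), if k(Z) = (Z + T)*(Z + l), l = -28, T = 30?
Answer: -1119943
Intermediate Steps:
I(z, K) = 3
k(Z) = (-28 + Z)*(30 + Z) (k(Z) = (Z + 30)*(Z - 28) = (30 + Z)*(-28 + Z) = (-28 + Z)*(30 + Z))
c(u) = 2*u
1243*(k(I(5, -6)) + c(-38)) = 1243*((-840 + 3² + 2*3) + 2*(-38)) = 1243*((-840 + 9 + 6) - 76) = 1243*(-825 - 76) = 1243*(-901) = -1119943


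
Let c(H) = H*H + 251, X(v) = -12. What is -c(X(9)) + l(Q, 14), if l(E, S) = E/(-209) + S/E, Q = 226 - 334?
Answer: -4453601/11286 ≈ -394.61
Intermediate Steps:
Q = -108
c(H) = 251 + H**2 (c(H) = H**2 + 251 = 251 + H**2)
l(E, S) = -E/209 + S/E (l(E, S) = E*(-1/209) + S/E = -E/209 + S/E)
-c(X(9)) + l(Q, 14) = -(251 + (-12)**2) + (-1/209*(-108) + 14/(-108)) = -(251 + 144) + (108/209 + 14*(-1/108)) = -1*395 + (108/209 - 7/54) = -395 + 4369/11286 = -4453601/11286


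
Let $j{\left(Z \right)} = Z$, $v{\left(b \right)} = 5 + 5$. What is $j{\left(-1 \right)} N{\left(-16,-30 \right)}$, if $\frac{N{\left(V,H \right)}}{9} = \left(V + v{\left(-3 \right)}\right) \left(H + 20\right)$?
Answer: $-540$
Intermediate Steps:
$v{\left(b \right)} = 10$
$N{\left(V,H \right)} = 9 \left(10 + V\right) \left(20 + H\right)$ ($N{\left(V,H \right)} = 9 \left(V + 10\right) \left(H + 20\right) = 9 \left(10 + V\right) \left(20 + H\right)$)
$j{\left(-1 \right)} N{\left(-16,-30 \right)} = - (1800 + 90 \left(-30\right) + 180 \left(-16\right) + 9 \left(-30\right) \left(-16\right)) = - (1800 - 2700 - 2880 + 4320) = \left(-1\right) 540 = -540$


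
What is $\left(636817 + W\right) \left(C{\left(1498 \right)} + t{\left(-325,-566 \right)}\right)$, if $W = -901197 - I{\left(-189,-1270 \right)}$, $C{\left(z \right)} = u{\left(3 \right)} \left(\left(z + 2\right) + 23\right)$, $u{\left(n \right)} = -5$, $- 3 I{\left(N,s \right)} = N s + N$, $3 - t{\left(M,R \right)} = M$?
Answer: $1343963271$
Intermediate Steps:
$t{\left(M,R \right)} = 3 - M$
$I{\left(N,s \right)} = - \frac{N}{3} - \frac{N s}{3}$ ($I{\left(N,s \right)} = - \frac{N s + N}{3} = - \frac{N + N s}{3} = - \frac{N}{3} - \frac{N s}{3}$)
$C{\left(z \right)} = -125 - 5 z$ ($C{\left(z \right)} = - 5 \left(\left(z + 2\right) + 23\right) = - 5 \left(\left(2 + z\right) + 23\right) = - 5 \left(25 + z\right) = -125 - 5 z$)
$W = -821250$ ($W = -901197 - \left(- \frac{1}{3}\right) \left(-189\right) \left(1 - 1270\right) = -901197 - \left(- \frac{1}{3}\right) \left(-189\right) \left(-1269\right) = -901197 - -79947 = -901197 + 79947 = -821250$)
$\left(636817 + W\right) \left(C{\left(1498 \right)} + t{\left(-325,-566 \right)}\right) = \left(636817 - 821250\right) \left(\left(-125 - 7490\right) + \left(3 - -325\right)\right) = - 184433 \left(\left(-125 - 7490\right) + \left(3 + 325\right)\right) = - 184433 \left(-7615 + 328\right) = \left(-184433\right) \left(-7287\right) = 1343963271$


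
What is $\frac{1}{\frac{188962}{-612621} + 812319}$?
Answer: $\frac{612621}{497643489137} \approx 1.231 \cdot 10^{-6}$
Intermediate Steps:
$\frac{1}{\frac{188962}{-612621} + 812319} = \frac{1}{188962 \left(- \frac{1}{612621}\right) + 812319} = \frac{1}{- \frac{188962}{612621} + 812319} = \frac{1}{\frac{497643489137}{612621}} = \frac{612621}{497643489137}$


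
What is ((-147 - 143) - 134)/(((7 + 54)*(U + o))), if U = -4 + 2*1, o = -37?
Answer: 424/2379 ≈ 0.17823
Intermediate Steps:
U = -2 (U = -4 + 2 = -2)
((-147 - 143) - 134)/(((7 + 54)*(U + o))) = ((-147 - 143) - 134)/(((7 + 54)*(-2 - 37))) = (-290 - 134)/((61*(-39))) = -424/(-2379) = -1/2379*(-424) = 424/2379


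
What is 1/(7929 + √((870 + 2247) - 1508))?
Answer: 7929/62867432 - √1609/62867432 ≈ 0.00012548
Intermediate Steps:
1/(7929 + √((870 + 2247) - 1508)) = 1/(7929 + √(3117 - 1508)) = 1/(7929 + √1609)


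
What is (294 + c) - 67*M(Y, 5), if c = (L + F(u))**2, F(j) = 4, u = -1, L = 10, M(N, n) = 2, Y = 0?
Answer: 356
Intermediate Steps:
c = 196 (c = (10 + 4)**2 = 14**2 = 196)
(294 + c) - 67*M(Y, 5) = (294 + 196) - 67*2 = 490 - 134 = 356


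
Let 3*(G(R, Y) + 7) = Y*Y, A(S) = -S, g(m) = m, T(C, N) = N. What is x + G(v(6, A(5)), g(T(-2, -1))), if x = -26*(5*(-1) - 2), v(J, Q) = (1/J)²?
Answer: 526/3 ≈ 175.33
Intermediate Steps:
v(J, Q) = J⁻²
G(R, Y) = -7 + Y²/3 (G(R, Y) = -7 + (Y*Y)/3 = -7 + Y²/3)
x = 182 (x = -26*(-5 - 2) = -26*(-7) = 182)
x + G(v(6, A(5)), g(T(-2, -1))) = 182 + (-7 + (⅓)*(-1)²) = 182 + (-7 + (⅓)*1) = 182 + (-7 + ⅓) = 182 - 20/3 = 526/3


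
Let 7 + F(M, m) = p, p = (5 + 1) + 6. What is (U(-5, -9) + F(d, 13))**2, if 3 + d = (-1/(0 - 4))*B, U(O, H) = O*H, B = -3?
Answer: 2500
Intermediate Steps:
U(O, H) = H*O
d = -15/4 (d = -3 - 1/(0 - 4)*(-3) = -3 - 1/(-4)*(-3) = -3 - 1*(-1/4)*(-3) = -3 + (1/4)*(-3) = -3 - 3/4 = -15/4 ≈ -3.7500)
p = 12 (p = 6 + 6 = 12)
F(M, m) = 5 (F(M, m) = -7 + 12 = 5)
(U(-5, -9) + F(d, 13))**2 = (-9*(-5) + 5)**2 = (45 + 5)**2 = 50**2 = 2500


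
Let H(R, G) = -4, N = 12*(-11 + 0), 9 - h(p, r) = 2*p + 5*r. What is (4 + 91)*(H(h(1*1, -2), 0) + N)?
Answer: -12920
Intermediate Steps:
h(p, r) = 9 - 5*r - 2*p (h(p, r) = 9 - (2*p + 5*r) = 9 + (-5*r - 2*p) = 9 - 5*r - 2*p)
N = -132 (N = 12*(-11) = -132)
(4 + 91)*(H(h(1*1, -2), 0) + N) = (4 + 91)*(-4 - 132) = 95*(-136) = -12920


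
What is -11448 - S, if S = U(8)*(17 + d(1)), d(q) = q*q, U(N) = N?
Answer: -11592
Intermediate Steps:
d(q) = q**2
S = 144 (S = 8*(17 + 1**2) = 8*(17 + 1) = 8*18 = 144)
-11448 - S = -11448 - 1*144 = -11448 - 144 = -11592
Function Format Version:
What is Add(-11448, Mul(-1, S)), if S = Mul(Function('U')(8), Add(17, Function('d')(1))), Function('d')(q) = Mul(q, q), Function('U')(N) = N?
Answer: -11592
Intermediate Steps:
Function('d')(q) = Pow(q, 2)
S = 144 (S = Mul(8, Add(17, Pow(1, 2))) = Mul(8, Add(17, 1)) = Mul(8, 18) = 144)
Add(-11448, Mul(-1, S)) = Add(-11448, Mul(-1, 144)) = Add(-11448, -144) = -11592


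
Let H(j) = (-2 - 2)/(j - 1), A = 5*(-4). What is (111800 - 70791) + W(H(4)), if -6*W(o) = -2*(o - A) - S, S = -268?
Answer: 368735/9 ≈ 40971.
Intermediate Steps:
A = -20
H(j) = -4/(-1 + j)
W(o) = -38 + o/3 (W(o) = -(-2*(o - 1*(-20)) - 1*(-268))/6 = -(-2*(o + 20) + 268)/6 = -(-2*(20 + o) + 268)/6 = -((-40 - 2*o) + 268)/6 = -(228 - 2*o)/6 = -38 + o/3)
(111800 - 70791) + W(H(4)) = (111800 - 70791) + (-38 + (-4/(-1 + 4))/3) = 41009 + (-38 + (-4/3)/3) = 41009 + (-38 + (-4*⅓)/3) = 41009 + (-38 + (⅓)*(-4/3)) = 41009 + (-38 - 4/9) = 41009 - 346/9 = 368735/9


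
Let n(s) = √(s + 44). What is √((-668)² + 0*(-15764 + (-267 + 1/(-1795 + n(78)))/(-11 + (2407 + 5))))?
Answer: 668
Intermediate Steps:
n(s) = √(44 + s)
√((-668)² + 0*(-15764 + (-267 + 1/(-1795 + n(78)))/(-11 + (2407 + 5)))) = √((-668)² + 0*(-15764 + (-267 + 1/(-1795 + √(44 + 78)))/(-11 + (2407 + 5)))) = √(446224 + 0*(-15764 + (-267 + 1/(-1795 + √122))/(-11 + 2412))) = √(446224 + 0*(-15764 + (-267 + 1/(-1795 + √122))/2401)) = √(446224 + 0*(-15764 + (-267 + 1/(-1795 + √122))*(1/2401))) = √(446224 + 0*(-15764 + (-267/2401 + 1/(2401*(-1795 + √122))))) = √(446224 + 0*(-37849631/2401 + 1/(2401*(-1795 + √122)))) = √(446224 + 0) = √446224 = 668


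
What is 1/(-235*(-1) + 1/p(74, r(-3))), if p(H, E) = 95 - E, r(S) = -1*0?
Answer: 95/22326 ≈ 0.0042551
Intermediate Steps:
r(S) = 0
1/(-235*(-1) + 1/p(74, r(-3))) = 1/(-235*(-1) + 1/(95 - 1*0)) = 1/(235 + 1/(95 + 0)) = 1/(235 + 1/95) = 1/(22326/95) = 95/22326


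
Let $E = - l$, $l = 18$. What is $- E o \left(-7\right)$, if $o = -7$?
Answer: $882$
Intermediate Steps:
$E = -18$ ($E = \left(-1\right) 18 = -18$)
$- E o \left(-7\right) = - \left(-18\right) \left(-7\right) \left(-7\right) = - 126 \left(-7\right) = \left(-1\right) \left(-882\right) = 882$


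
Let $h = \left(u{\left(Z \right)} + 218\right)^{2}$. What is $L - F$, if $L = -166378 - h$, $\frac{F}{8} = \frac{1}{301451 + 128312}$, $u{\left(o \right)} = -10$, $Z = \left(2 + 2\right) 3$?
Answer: $- \frac{90096374854}{429763} \approx -2.0964 \cdot 10^{5}$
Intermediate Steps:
$Z = 12$ ($Z = 4 \cdot 3 = 12$)
$h = 43264$ ($h = \left(-10 + 218\right)^{2} = 208^{2} = 43264$)
$F = \frac{8}{429763}$ ($F = \frac{8}{301451 + 128312} = \frac{8}{429763} \approx 1.8615 \cdot 10^{-5}$)
$L = -209642$ ($L = -166378 - 43264 = -209642$)
$L - F = -209642 - \frac{8}{429763} = - \frac{90096374854}{429763}$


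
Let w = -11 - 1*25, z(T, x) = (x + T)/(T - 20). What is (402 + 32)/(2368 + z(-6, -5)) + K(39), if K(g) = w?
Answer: -315080/8797 ≈ -35.817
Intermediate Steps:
z(T, x) = (T + x)/(-20 + T)
w = -36 (w = -11 - 25 = -36)
K(g) = -36
(402 + 32)/(2368 + z(-6, -5)) + K(39) = (402 + 32)/(2368 + (-6 - 5)/(-20 - 6)) - 36 = 434/(2368 - 11/(-26)) - 36 = 434/(2368 - 1/26*(-11)) - 36 = 434/(2368 + 11/26) - 36 = 434/(61579/26) - 36 = 434*(26/61579) - 36 = 1612/8797 - 36 = -315080/8797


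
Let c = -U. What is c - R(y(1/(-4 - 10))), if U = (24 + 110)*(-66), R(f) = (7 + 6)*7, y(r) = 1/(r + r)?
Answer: 8753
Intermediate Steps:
y(r) = 1/(2*r)
R(f) = 91 (R(f) = 13*7 = 91)
U = -8844 (U = 134*(-66) = -8844)
c = 8844 (c = -1*(-8844) = 8844)
c - R(y(1/(-4 - 10))) = 8844 - 1*91 = 8844 - 91 = 8753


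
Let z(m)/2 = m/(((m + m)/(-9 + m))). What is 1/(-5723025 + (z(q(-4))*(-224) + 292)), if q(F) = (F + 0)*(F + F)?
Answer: -1/5727885 ≈ -1.7458e-7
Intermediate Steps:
q(F) = 2*F² (q(F) = F*(2*F) = 2*F²)
z(m) = -9 + m (z(m) = 2*(m/(((m + m)/(-9 + m)))) = 2*(m/(((2*m)/(-9 + m)))) = 2*(m/((2*m/(-9 + m)))) = 2*(m*((-9 + m)/(2*m))) = 2*(-9/2 + m/2) = -9 + m)
1/(-5723025 + (z(q(-4))*(-224) + 292)) = 1/(-5723025 + ((-9 + 2*(-4)²)*(-224) + 292)) = 1/(-5723025 + ((-9 + 2*16)*(-224) + 292)) = 1/(-5723025 + ((-9 + 32)*(-224) + 292)) = 1/(-5723025 + (23*(-224) + 292)) = 1/(-5723025 + (-5152 + 292)) = 1/(-5723025 - 4860) = 1/(-5727885) = -1/5727885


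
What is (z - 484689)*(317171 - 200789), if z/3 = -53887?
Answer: -75223505700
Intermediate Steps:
z = -161661 (z = 3*(-53887) = -161661)
(z - 484689)*(317171 - 200789) = (-161661 - 484689)*(317171 - 200789) = -646350*116382 = -75223505700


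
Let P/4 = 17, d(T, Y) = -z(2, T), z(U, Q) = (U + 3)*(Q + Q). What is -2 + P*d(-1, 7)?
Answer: 678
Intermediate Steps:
z(U, Q) = 2*Q*(3 + U) (z(U, Q) = (3 + U)*(2*Q) = 2*Q*(3 + U))
d(T, Y) = -10*T (d(T, Y) = -2*T*(3 + 2) = -2*T*5 = -10*T)
P = 68 (P = 4*17 = 68)
-2 + P*d(-1, 7) = -2 + 68*(-10*(-1)) = -2 + 68*10 = -2 + 680 = 678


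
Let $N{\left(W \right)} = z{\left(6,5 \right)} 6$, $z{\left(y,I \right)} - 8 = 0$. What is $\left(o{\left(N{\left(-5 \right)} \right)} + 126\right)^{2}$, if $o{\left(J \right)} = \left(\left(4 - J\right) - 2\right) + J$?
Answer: $16384$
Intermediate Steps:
$z{\left(y,I \right)} = 8$ ($z{\left(y,I \right)} = 8 + 0 = 8$)
$N{\left(W \right)} = 48$ ($N{\left(W \right)} = 8 \cdot 6 = 48$)
$o{\left(J \right)} = 2$ ($o{\left(J \right)} = \left(2 - J\right) + J = 2$)
$\left(o{\left(N{\left(-5 \right)} \right)} + 126\right)^{2} = \left(2 + 126\right)^{2} = 128^{2} = 16384$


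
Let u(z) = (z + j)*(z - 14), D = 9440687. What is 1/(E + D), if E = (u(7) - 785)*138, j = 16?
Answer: 1/9310139 ≈ 1.0741e-7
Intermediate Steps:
u(z) = (-14 + z)*(16 + z) (u(z) = (z + 16)*(z - 14) = (16 + z)*(-14 + z) = (-14 + z)*(16 + z))
E = -130548 (E = ((-224 + 7² + 2*7) - 785)*138 = ((-224 + 49 + 14) - 785)*138 = (-161 - 785)*138 = -946*138 = -130548)
1/(E + D) = 1/(-130548 + 9440687) = 1/9310139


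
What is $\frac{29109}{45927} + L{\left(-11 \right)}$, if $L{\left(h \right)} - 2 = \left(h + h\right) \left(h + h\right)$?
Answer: $\frac{7449877}{15309} \approx 486.63$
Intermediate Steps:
$L{\left(h \right)} = 2 + 4 h^{2}$ ($L{\left(h \right)} = 2 + \left(h + h\right) \left(h + h\right) = 2 + 2 h 2 h = 2 + 4 h^{2}$)
$\frac{29109}{45927} + L{\left(-11 \right)} = \frac{29109}{45927} + \left(2 + 4 \left(-11\right)^{2}\right) = 29109 \cdot \frac{1}{45927} + \left(2 + 4 \cdot 121\right) = \frac{9703}{15309} + \left(2 + 484\right) = \frac{9703}{15309} + 486 = \frac{7449877}{15309}$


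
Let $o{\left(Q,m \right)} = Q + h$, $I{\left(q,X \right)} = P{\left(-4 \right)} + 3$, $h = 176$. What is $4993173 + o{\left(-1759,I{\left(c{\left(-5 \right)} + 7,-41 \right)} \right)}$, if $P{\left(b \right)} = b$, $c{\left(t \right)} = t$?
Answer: $4991590$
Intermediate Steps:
$I{\left(q,X \right)} = -1$ ($I{\left(q,X \right)} = -4 + 3 = -1$)
$o{\left(Q,m \right)} = 176 + Q$ ($o{\left(Q,m \right)} = Q + 176 = 176 + Q$)
$4993173 + o{\left(-1759,I{\left(c{\left(-5 \right)} + 7,-41 \right)} \right)} = 4993173 + \left(176 - 1759\right) = 4993173 - 1583 = 4991590$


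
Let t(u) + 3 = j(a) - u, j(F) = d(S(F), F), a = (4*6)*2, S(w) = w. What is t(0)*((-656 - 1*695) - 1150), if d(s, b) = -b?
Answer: 127551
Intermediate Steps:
a = 48 (a = 24*2 = 48)
j(F) = -F
t(u) = -51 - u (t(u) = -3 + (-1*48 - u) = -3 + (-48 - u) = -51 - u)
t(0)*((-656 - 1*695) - 1150) = (-51 - 1*0)*((-656 - 1*695) - 1150) = (-51 + 0)*((-656 - 695) - 1150) = -51*(-1351 - 1150) = -51*(-2501) = 127551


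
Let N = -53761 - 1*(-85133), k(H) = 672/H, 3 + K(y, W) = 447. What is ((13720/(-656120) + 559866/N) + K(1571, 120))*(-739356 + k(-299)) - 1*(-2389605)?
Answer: -567063011230730853/1672433477 ≈ -3.3906e+8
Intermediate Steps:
K(y, W) = 444 (K(y, W) = -3 + 447 = 444)
N = 31372 (N = -53761 + 85133 = 31372)
((13720/(-656120) + 559866/N) + K(1571, 120))*(-739356 + k(-299)) - 1*(-2389605) = ((13720/(-656120) + 559866/31372) + 444)*(-739356 + 672/(-299)) - 1*(-2389605) = ((13720*(-1/656120) + 559866*(1/31372)) + 444)*(-739356 + 672*(-1/299)) + 2389605 = ((-343/16403 + 12171/682) + 444)*(-739356 - 672/299) + 2389605 = (199406987/11186846 + 444)*(-221068116/299) + 2389605 = (5166366611/11186846)*(-221068116/299) + 2389605 = -571059466629537438/1672433477 + 2389605 = -567063011230730853/1672433477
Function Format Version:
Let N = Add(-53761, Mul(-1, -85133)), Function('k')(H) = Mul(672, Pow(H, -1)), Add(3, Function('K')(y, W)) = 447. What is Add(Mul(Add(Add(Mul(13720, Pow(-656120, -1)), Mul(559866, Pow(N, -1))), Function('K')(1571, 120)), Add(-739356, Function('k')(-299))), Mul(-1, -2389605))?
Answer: Rational(-567063011230730853, 1672433477) ≈ -3.3906e+8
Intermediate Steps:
Function('K')(y, W) = 444 (Function('K')(y, W) = Add(-3, 447) = 444)
N = 31372 (N = Add(-53761, 85133) = 31372)
Add(Mul(Add(Add(Mul(13720, Pow(-656120, -1)), Mul(559866, Pow(N, -1))), Function('K')(1571, 120)), Add(-739356, Function('k')(-299))), Mul(-1, -2389605)) = Add(Mul(Add(Add(Mul(13720, Pow(-656120, -1)), Mul(559866, Pow(31372, -1))), 444), Add(-739356, Mul(672, Pow(-299, -1)))), Mul(-1, -2389605)) = Add(Mul(Add(Add(Mul(13720, Rational(-1, 656120)), Mul(559866, Rational(1, 31372))), 444), Add(-739356, Mul(672, Rational(-1, 299)))), 2389605) = Add(Mul(Add(Add(Rational(-343, 16403), Rational(12171, 682)), 444), Add(-739356, Rational(-672, 299))), 2389605) = Add(Mul(Add(Rational(199406987, 11186846), 444), Rational(-221068116, 299)), 2389605) = Add(Mul(Rational(5166366611, 11186846), Rational(-221068116, 299)), 2389605) = Add(Rational(-571059466629537438, 1672433477), 2389605) = Rational(-567063011230730853, 1672433477)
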